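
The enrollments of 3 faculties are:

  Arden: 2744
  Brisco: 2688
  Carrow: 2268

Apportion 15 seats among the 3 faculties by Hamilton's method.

Total 7700; standard divisor 7700/15 ≈ 513.333.
Standard quotas: Arden 5.345, Brisco 5.236, Carrow 4.418.
Lower quotas: Arden 5, Brisco 5, Carrow 4 (sum 14, leaving 1 seat).
Remainders in descending order: Carrow 0.418, Arden 0.345, Brisco 0.236.
Largest remainder: Carrow receives the extra seat.

Arden: 5, Brisco: 5, Carrow: 5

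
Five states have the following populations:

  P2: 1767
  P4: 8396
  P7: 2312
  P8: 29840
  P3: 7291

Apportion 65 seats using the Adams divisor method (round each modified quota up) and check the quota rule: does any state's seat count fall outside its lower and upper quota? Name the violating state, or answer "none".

Standard quotas: P2 2.315, P4 11.001, P7 3.029, P8 39.100, P3 9.554.
Adams allocation: P2 3, P4 11, P7 3, P8 38, P3 10.
P8 has quota 39.100 (lower 39, upper 40) but receives 38 — outside the quota interval.

P8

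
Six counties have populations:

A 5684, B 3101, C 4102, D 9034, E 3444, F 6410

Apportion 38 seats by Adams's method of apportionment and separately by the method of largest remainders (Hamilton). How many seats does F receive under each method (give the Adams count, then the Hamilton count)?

8 and 7

Adams: A 7, B 4, C 5, D 10, E 4, F 8.
Hamilton: A 7, B 4, C 5, D 11, E 4, F 7.
F gets 8 under Adams and 7 under Hamilton.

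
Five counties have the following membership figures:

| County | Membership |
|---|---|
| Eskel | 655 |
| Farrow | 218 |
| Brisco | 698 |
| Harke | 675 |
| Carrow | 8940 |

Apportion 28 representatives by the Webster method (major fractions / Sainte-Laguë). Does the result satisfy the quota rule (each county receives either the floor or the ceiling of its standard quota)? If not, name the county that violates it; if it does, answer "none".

Carrow

Standard quotas: Eskel 1.640, Farrow 0.546, Brisco 1.747, Harke 1.690, Carrow 22.378.
Webster allocation: Eskel 2, Farrow 1, Brisco 2, Harke 2, Carrow 21.
Carrow has quota 22.378 (lower 22, upper 23) but receives 21 — outside the quota interval.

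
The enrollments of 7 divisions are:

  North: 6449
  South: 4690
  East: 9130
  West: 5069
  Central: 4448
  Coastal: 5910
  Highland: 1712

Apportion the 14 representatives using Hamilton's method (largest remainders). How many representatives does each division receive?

North: 2; South: 2; East: 3; West: 2; Central: 2; Coastal: 2; Highland: 1

Standard divisor: 37408 ÷ 14 = 2672.
Standard quotas: North 2.4135, South 1.7552, East 3.4169, West 1.8971, Central 1.6647, Coastal 2.2118, Highland 0.6407.
Lower quotas: North 2, South 1, East 3, West 1, Central 1, Coastal 2, Highland 0 (sum 10, leaving 4 seats).
Remainders in descending order: West 0.8971, South 0.7552, Central 0.6647, Highland 0.6407, East 0.4169, North 0.4135, Coastal 0.2118.
The surplus seats go to West, South, Central, Highland.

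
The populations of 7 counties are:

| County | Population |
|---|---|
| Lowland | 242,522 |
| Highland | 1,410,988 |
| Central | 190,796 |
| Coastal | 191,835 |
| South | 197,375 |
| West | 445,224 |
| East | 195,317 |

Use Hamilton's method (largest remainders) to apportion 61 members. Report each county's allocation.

The standard divisor is 2874057/61 ≈ 47115.689.
Standard quotas: Lowland 5.1474, Highland 29.9473, Central 4.0495, Coastal 4.0716, South 4.1892, West 9.4496, East 4.1455.
Lower quotas: Lowland 5, Highland 29, Central 4, Coastal 4, South 4, West 9, East 4 (sum 59, leaving 2 seats).
Remainders in descending order: Highland 0.9473, West 0.4496, South 0.1892, Lowland 0.1474, East 0.1455, Coastal 0.0716, Central 0.0495.
Largest remainders: Highland, West receive the extra seats.

Lowland 5, Highland 30, Central 4, Coastal 4, South 4, West 10, East 4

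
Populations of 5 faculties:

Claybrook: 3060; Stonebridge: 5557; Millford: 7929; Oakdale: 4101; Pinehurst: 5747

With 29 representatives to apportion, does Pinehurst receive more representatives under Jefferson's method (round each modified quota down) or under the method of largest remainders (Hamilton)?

Jefferson: Claybrook 3, Stonebridge 6, Millford 9, Oakdale 4, Pinehurst 7.
Hamilton: Claybrook 3, Stonebridge 6, Millford 9, Oakdale 5, Pinehurst 6.
Pinehurst gets 7 under Jefferson and 6 under Hamilton.

Jefferson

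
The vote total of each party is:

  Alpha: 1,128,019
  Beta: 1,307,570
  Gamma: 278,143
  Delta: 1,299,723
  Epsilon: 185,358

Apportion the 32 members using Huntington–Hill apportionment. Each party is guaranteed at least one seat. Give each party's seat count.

With divisor 132003: modified quotas Alpha 8.545, Beta 9.906, Gamma 2.107, Delta 9.846, Epsilon 1.404.
Geometric-mean thresholds: Alpha √(8·9)=8.485, Beta √(9·10)=9.487, Gamma √(2·3)=2.449, Delta √(9·10)=9.487, Epsilon √(1·2)=1.414.
Each quota rounded against its threshold gives Alpha 9, Beta 10, Gamma 2, Delta 10, Epsilon 1 (total 32).

Alpha=9, Beta=10, Gamma=2, Delta=10, Epsilon=1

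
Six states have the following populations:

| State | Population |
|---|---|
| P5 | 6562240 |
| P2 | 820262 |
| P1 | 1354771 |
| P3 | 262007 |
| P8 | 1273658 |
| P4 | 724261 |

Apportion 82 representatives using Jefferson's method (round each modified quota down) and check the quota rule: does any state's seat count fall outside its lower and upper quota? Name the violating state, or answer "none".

Standard quotas: P5 48.931, P2 6.116, P1 10.102, P3 1.954, P8 9.497, P4 5.400.
Jefferson allocation: P5 50, P2 6, P1 10, P3 2, P8 9, P4 5.
P5 has quota 48.931 (lower 48, upper 49) but receives 50 — outside the quota interval.

P5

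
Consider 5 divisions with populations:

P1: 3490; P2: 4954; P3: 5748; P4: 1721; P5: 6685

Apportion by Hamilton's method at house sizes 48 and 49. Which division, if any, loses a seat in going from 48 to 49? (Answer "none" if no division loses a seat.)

At 48 seats: P1 7, P2 11, P3 12, P4 4, P5 14.
At 49 seats: P1 8, P2 11, P3 12, P4 4, P5 14.
No division's allocation decreased.

none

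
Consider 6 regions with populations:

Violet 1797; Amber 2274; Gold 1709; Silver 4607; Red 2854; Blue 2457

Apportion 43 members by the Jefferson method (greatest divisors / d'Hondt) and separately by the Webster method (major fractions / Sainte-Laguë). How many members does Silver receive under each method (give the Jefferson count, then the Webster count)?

Jefferson: Violet 5, Amber 6, Gold 4, Silver 13, Red 8, Blue 7.
Webster: Violet 5, Amber 6, Gold 5, Silver 12, Red 8, Blue 7.
Silver gets 13 under Jefferson and 12 under Webster.

13 and 12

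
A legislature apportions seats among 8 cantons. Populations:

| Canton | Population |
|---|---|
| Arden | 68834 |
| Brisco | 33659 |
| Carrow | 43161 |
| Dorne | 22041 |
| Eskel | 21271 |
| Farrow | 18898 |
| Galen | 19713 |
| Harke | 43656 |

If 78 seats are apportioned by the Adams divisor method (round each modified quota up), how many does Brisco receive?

Standard divisor 271233/78 ≈ 3477.346; standard quotas: Arden 19.795, Brisco 9.680, Carrow 12.412, Dorne 6.338, Eskel 6.117, Farrow 5.435, Galen 5.669, Harke 12.554.
Rounding up gives 20, 10, 13, 7, 7, 6, 6, 13 = 82 seats, so the divisor must be adjusted.
With modified divisor 3660: modified quotas Arden 18.807, Brisco 9.196, Carrow 11.793, Dorne 6.022, Eskel 5.812, Farrow 5.163, Galen 5.386, Harke 11.928.
Rounding up: Arden 19, Brisco 10, Carrow 12, Dorne 7, Eskel 6, Farrow 6, Galen 6, Harke 12 (total 78).
Brisco receives 10.

10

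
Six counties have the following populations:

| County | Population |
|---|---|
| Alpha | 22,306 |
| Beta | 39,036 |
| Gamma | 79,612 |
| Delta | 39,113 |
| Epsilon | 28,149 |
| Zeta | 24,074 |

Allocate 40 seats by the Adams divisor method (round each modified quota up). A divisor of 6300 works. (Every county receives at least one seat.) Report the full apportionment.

With modified divisor 6300: modified quotas Alpha 3.541, Beta 6.196, Gamma 12.637, Delta 6.208, Epsilon 4.468, Zeta 3.821.
Rounding up: Alpha 4, Beta 7, Gamma 13, Delta 7, Epsilon 5, Zeta 4 (total 40).

Alpha 4; Beta 7; Gamma 13; Delta 7; Epsilon 5; Zeta 4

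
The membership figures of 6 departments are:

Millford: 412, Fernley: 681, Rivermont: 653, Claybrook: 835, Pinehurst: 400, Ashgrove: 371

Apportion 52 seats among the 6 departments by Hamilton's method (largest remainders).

Millford 6, Fernley 11, Rivermont 10, Claybrook 13, Pinehurst 6, Ashgrove 6

Standard divisor: 3352 ÷ 52 ≈ 64.462.
Standard quotas: Millford 6.391, Fernley 10.564, Rivermont 10.130, Claybrook 12.953, Pinehurst 6.205, Ashgrove 5.755.
Lower quotas: Millford 6, Fernley 10, Rivermont 10, Claybrook 12, Pinehurst 6, Ashgrove 5 (sum 49, leaving 3 seats).
Remainders in descending order: Claybrook 0.953, Ashgrove 0.755, Fernley 0.564, Millford 0.391, Pinehurst 0.205, Rivermont 0.130.
The surplus seats go to Claybrook, Ashgrove, Fernley.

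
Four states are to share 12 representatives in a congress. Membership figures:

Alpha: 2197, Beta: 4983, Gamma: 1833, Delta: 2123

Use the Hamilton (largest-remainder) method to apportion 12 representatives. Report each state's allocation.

The standard divisor is 11136/12 = 928.
Standard quotas: Alpha 2.367, Beta 5.370, Gamma 1.975, Delta 2.288.
Lower quotas: Alpha 2, Beta 5, Gamma 1, Delta 2 (sum 10, leaving 2 seats).
Remainders in descending order: Gamma 0.975, Beta 0.370, Alpha 0.367, Delta 0.288.
The surplus seats go to Gamma, Beta.

Alpha 2, Beta 6, Gamma 2, Delta 2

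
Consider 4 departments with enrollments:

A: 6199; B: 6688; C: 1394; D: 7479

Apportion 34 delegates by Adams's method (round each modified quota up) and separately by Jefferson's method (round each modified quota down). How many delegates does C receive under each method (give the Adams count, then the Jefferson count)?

3 and 2

Adams: A 10, B 10, C 3, D 11.
Jefferson: A 10, B 10, C 2, D 12.
C gets 3 under Adams and 2 under Jefferson.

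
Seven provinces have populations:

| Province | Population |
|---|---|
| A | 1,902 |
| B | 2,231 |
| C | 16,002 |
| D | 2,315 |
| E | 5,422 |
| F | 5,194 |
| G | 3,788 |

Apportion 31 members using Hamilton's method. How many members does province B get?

2

The standard divisor is 36854/31 ≈ 1188.839.
Standard quotas: A 1.5999, B 1.8766, C 13.4602, D 1.9473, E 4.5608, F 4.3690, G 3.1863.
Lower quotas: A 1, B 1, C 13, D 1, E 4, F 4, G 3 (sum 27, leaving 4 seats).
Remainders in descending order: D 0.9473, B 0.8766, A 0.5999, E 0.5608, C 0.4602, F 0.3690, G 0.1863.
Largest remainders: D, B, A, E receive the extra seats.
B receives 2.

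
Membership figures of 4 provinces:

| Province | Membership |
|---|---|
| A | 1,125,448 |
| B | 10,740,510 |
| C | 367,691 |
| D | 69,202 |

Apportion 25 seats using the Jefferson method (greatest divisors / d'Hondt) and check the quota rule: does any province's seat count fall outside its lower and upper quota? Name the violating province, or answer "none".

Standard quotas: A 2.287, B 21.825, C 0.747, D 0.141.
Jefferson allocation: A 2, B 23, C 0, D 0.
B has quota 21.825 (lower 21, upper 22) but receives 23 — outside the quota interval.

B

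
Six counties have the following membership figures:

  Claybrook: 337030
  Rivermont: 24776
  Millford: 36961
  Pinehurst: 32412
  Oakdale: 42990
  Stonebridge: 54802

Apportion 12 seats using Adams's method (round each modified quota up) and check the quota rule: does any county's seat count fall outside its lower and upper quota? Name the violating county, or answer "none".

none

Standard quotas: Claybrook 7.646, Rivermont 0.562, Millford 0.838, Pinehurst 0.735, Oakdale 0.975, Stonebridge 1.243.
Adams allocation: Claybrook 7, Rivermont 1, Millford 1, Pinehurst 1, Oakdale 1, Stonebridge 1.
Every allocation lies between the lower and upper quota.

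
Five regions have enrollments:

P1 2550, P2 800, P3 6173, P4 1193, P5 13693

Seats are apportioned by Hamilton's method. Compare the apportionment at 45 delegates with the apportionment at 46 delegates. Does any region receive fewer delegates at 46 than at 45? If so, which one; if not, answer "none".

P2

At 45 seats: P1 5, P2 2, P3 11, P4 2, P5 25.
At 46 seats: P1 5, P2 1, P3 12, P4 2, P5 26.
P2 drops from 2 to 1.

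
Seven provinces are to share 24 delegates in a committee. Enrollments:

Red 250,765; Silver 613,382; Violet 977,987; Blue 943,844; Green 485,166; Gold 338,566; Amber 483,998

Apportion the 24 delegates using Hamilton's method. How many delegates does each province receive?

Red 1; Silver 4; Violet 6; Blue 5; Green 3; Gold 2; Amber 3

Standard divisor: 4093708 ÷ 24 ≈ 170571.167.
Standard quotas: Red 1.4701, Silver 3.5960, Violet 5.7336, Blue 5.5334, Green 2.8444, Gold 1.9849, Amber 2.8375.
Lower quotas: Red 1, Silver 3, Violet 5, Blue 5, Green 2, Gold 1, Amber 2 (sum 19, leaving 5 seats).
Remainders in descending order: Gold 0.9849, Green 0.8444, Amber 0.8375, Violet 0.7336, Silver 0.5960, Blue 0.5334, Red 0.4701.
Largest remainders: Gold, Green, Amber, Violet, Silver receive the extra seats.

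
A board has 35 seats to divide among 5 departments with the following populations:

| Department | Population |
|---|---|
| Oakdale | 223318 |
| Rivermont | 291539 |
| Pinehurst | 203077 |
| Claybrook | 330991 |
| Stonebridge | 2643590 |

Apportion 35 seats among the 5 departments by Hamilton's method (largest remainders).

Oakdale 2, Rivermont 3, Pinehurst 2, Claybrook 3, Stonebridge 25

Total 3692515; standard divisor 3692515/35 ≈ 105500.429.
Standard quotas: Oakdale 2.1167, Rivermont 2.7634, Pinehurst 1.9249, Claybrook 3.1373, Stonebridge 25.0576.
Lower quotas: Oakdale 2, Rivermont 2, Pinehurst 1, Claybrook 3, Stonebridge 25 (sum 33, leaving 2 seats).
Remainders in descending order: Pinehurst 0.9249, Rivermont 0.7634, Claybrook 0.1373, Oakdale 0.1167, Stonebridge 0.0576.
Largest remainders: Pinehurst, Rivermont receive the extra seats.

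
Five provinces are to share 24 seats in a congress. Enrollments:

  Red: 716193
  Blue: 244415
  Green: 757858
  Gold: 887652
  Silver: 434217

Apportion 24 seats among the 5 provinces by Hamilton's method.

Red 6, Blue 2, Green 6, Gold 7, Silver 3

The standard divisor is 3040335/24 ≈ 126680.625.
Standard quotas: Red 5.6535, Blue 1.9294, Green 5.9824, Gold 7.0070, Silver 3.4277.
Lower quotas: Red 5, Blue 1, Green 5, Gold 7, Silver 3 (sum 21, leaving 3 seats).
Remainders in descending order: Green 0.9824, Blue 0.9294, Red 0.6535, Silver 0.4277, Gold 0.0070.
The surplus seats go to Green, Blue, Red.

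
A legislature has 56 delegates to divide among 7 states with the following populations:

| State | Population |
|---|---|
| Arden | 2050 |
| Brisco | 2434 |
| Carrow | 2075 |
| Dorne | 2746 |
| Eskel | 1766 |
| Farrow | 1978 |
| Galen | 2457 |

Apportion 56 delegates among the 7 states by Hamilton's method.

Arden 7; Brisco 9; Carrow 8; Dorne 10; Eskel 6; Farrow 7; Galen 9

The standard divisor is 15506/56 ≈ 276.893.
Standard quotas: Arden 7.404, Brisco 8.790, Carrow 7.494, Dorne 9.917, Eskel 6.378, Farrow 7.144, Galen 8.873.
Lower quotas: Arden 7, Brisco 8, Carrow 7, Dorne 9, Eskel 6, Farrow 7, Galen 8 (sum 52, leaving 4 seats).
Remainders in descending order: Dorne 0.917, Galen 0.873, Brisco 0.790, Carrow 0.494, Arden 0.404, Eskel 0.378, Farrow 0.144.
Largest remainders: Dorne, Galen, Brisco, Carrow receive the extra seats.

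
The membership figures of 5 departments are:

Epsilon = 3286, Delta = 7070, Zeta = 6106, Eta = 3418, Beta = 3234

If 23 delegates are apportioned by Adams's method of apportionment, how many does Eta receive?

4

Standard divisor 23114/23 ≈ 1004.957; standard quotas: Epsilon 3.270, Delta 7.035, Zeta 6.076, Eta 3.401, Beta 3.218.
Rounding up gives 4, 8, 7, 4, 4 = 27 seats, so the divisor must be adjusted.
With modified divisor 1120: modified quotas Epsilon 2.934, Delta 6.312, Zeta 5.452, Eta 3.052, Beta 2.888.
Rounding up: Epsilon 3, Delta 7, Zeta 6, Eta 4, Beta 3 (total 23).
Eta receives 4.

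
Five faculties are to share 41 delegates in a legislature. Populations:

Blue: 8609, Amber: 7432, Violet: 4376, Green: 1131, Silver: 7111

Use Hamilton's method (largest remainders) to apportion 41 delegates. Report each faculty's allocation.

Blue 12, Amber 11, Violet 6, Green 2, Silver 10

Total 28659; standard divisor 28659/41 = 699.
Standard quotas: Blue 12.3162, Amber 10.6323, Violet 6.2604, Green 1.6180, Silver 10.1731.
Lower quotas: Blue 12, Amber 10, Violet 6, Green 1, Silver 10 (sum 39, leaving 2 seats).
Remainders in descending order: Amber 0.6323, Green 0.6180, Blue 0.3162, Violet 0.2604, Silver 0.1731.
Largest remainders: Amber, Green receive the extra seats.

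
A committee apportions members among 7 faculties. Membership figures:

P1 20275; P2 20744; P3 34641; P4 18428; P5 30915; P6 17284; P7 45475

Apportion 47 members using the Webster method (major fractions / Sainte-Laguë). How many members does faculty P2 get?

Standard divisor 187762/47 ≈ 3994.936; standard quotas: P1 5.075, P2 5.193, P3 8.671, P4 4.613, P5 7.739, P6 4.326, P7 11.383.
Rounding to the nearest integer gives P1 5, P2 5, P3 9, P4 5, P5 8, P6 4, P7 11 — total 47, matching the house size, so no adjustment is needed.
P2 receives 5.

5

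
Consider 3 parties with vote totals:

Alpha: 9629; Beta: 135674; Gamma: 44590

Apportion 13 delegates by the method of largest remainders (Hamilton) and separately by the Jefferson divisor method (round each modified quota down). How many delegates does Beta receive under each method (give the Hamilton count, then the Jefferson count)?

9 and 10

Hamilton: Alpha 1, Beta 9, Gamma 3.
Jefferson: Alpha 0, Beta 10, Gamma 3.
Beta gets 9 under Hamilton and 10 under Jefferson.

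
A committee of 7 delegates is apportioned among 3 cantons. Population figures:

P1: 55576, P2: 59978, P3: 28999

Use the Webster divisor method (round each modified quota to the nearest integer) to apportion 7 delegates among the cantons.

Standard divisor 144553/7 ≈ 20650.429; standard quotas: P1 2.691, P2 2.904, P3 1.404.
Rounding to the nearest integer gives P1 3, P2 3, P3 1 — total 7, matching the house size, so no adjustment is needed.

P1=3, P2=3, P3=1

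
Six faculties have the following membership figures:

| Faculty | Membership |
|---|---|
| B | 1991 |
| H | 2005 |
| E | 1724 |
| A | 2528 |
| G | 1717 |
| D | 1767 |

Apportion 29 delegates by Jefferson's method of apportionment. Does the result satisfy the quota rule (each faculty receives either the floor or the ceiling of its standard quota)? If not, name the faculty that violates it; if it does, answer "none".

none

Standard quotas: B 4.921, H 4.956, E 4.262, A 6.249, G 4.244, D 4.368.
Jefferson allocation: B 5, H 5, E 4, A 7, G 4, D 4.
Every allocation lies between the lower and upper quota.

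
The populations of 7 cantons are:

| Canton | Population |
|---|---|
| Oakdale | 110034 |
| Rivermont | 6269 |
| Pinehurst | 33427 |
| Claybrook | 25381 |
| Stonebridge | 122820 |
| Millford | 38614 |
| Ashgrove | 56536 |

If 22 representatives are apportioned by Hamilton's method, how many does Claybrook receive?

Total 393081; standard divisor 393081/22 ≈ 17867.318.
Standard quotas: Oakdale 6.1584, Rivermont 0.3509, Pinehurst 1.8708, Claybrook 1.4205, Stonebridge 6.8740, Millford 2.1612, Ashgrove 3.1642.
Lower quotas: Oakdale 6, Rivermont 0, Pinehurst 1, Claybrook 1, Stonebridge 6, Millford 2, Ashgrove 3 (sum 19, leaving 3 seats).
Remainders in descending order: Stonebridge 0.8740, Pinehurst 0.8708, Claybrook 0.4205, Rivermont 0.3509, Ashgrove 0.1642, Millford 0.1612, Oakdale 0.1584.
Largest remainders: Stonebridge, Pinehurst, Claybrook receive the extra seats.
Claybrook receives 2.

2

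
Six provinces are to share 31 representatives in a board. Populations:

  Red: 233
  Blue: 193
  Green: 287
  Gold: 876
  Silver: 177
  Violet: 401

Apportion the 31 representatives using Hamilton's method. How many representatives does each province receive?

The standard divisor is 2167/31 ≈ 69.903.
Standard quotas: Red 3.333, Blue 2.761, Green 4.106, Gold 12.532, Silver 2.532, Violet 5.737.
Lower quotas: Red 3, Blue 2, Green 4, Gold 12, Silver 2, Violet 5 (sum 28, leaving 3 seats).
Remainders in descending order: Blue 0.761, Violet 0.737, Silver 0.532, Gold 0.532, Red 0.333, Green 0.106.
The surplus seats go to Blue, Violet, Silver.

Red 3; Blue 3; Green 4; Gold 12; Silver 3; Violet 6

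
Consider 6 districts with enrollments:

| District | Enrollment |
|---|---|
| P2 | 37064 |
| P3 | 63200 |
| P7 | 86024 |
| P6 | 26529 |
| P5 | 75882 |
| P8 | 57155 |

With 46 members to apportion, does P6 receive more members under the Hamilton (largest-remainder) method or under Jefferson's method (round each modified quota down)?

Hamilton: P2 5, P3 8, P7 11, P6 4, P5 10, P8 8.
Jefferson: P2 5, P3 8, P7 12, P6 3, P5 10, P8 8.
P6 gets 4 under Hamilton and 3 under Jefferson.

Hamilton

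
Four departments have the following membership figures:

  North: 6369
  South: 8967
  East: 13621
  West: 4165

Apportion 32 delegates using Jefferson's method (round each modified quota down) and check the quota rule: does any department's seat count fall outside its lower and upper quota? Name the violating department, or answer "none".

none

Standard quotas: North 6.153, South 8.663, East 13.160, West 4.024.
Jefferson allocation: North 6, South 9, East 13, West 4.
Every allocation lies between the lower and upper quota.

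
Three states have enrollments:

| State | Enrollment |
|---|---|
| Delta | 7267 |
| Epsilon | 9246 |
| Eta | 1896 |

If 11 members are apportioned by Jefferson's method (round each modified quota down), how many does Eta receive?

1

Standard divisor 18409/11 ≈ 1673.545; standard quotas: Delta 4.342, Epsilon 5.525, Eta 1.133.
Rounding down gives 4, 5, 1 = 10 seats, so the divisor must be adjusted.
With modified divisor 1500: modified quotas Delta 4.845, Epsilon 6.164, Eta 1.264.
Rounding down: Delta 4, Epsilon 6, Eta 1 (total 11).
Eta receives 1.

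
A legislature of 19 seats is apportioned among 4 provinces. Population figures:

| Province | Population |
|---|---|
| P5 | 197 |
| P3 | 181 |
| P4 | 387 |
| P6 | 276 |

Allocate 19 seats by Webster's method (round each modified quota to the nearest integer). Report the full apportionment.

P5 4, P3 3, P4 7, P6 5

Standard divisor 1041/19 ≈ 54.789; standard quotas: P5 3.596, P3 3.304, P4 7.063, P6 5.037.
Rounding to the nearest integer gives P5 4, P3 3, P4 7, P6 5 — total 19, matching the house size, so no adjustment is needed.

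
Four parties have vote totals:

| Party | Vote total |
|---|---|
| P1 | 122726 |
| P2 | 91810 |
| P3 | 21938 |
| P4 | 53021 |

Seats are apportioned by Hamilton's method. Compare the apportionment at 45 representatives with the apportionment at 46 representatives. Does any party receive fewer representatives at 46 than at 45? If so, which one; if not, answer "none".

P3

At 45 seats: P1 19, P2 14, P3 4, P4 8.
At 46 seats: P1 20, P2 15, P3 3, P4 8.
P3 drops from 4 to 3.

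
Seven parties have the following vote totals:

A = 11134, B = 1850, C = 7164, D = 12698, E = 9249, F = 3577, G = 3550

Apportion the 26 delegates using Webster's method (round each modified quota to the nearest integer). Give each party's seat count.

Standard divisor 49222/26 ≈ 1893.154; standard quotas: A 5.881, B 0.977, C 3.784, D 6.707, E 4.885, F 1.889, G 1.875.
Rounding to the nearest integer gives 6, 1, 4, 7, 5, 2, 2 = 27 seats, so the divisor must be adjusted.
With modified divisor 2000: modified quotas A 5.567, B 0.925, C 3.582, D 6.349, E 4.625, F 1.788, G 1.775.
Rounding to the nearest integer: A 6, B 1, C 4, D 6, E 5, F 2, G 2 (total 26).

A 6; B 1; C 4; D 6; E 5; F 2; G 2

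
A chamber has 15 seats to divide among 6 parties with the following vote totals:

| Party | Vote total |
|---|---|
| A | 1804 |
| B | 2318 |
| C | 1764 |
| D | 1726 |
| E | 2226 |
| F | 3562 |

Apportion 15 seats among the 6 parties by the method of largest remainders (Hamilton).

A=2, B=3, C=2, D=2, E=2, F=4

Standard divisor: 13400 ÷ 15 ≈ 893.333.
Standard quotas: A 2.019, B 2.595, C 1.975, D 1.932, E 2.492, F 3.987.
Lower quotas: A 2, B 2, C 1, D 1, E 2, F 3 (sum 11, leaving 4 seats).
Remainders in descending order: F 0.987, C 0.975, D 0.932, B 0.595, E 0.492, A 0.019.
The surplus seats go to F, C, D, B.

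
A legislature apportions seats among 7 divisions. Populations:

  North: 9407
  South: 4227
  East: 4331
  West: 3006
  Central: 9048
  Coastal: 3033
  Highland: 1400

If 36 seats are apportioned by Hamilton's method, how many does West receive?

Standard divisor: 34452 ÷ 36 = 957.
Standard quotas: North 9.8297, South 4.4169, East 4.5256, West 3.1411, Central 9.4545, Coastal 3.1693, Highland 1.4629.
Lower quotas: North 9, South 4, East 4, West 3, Central 9, Coastal 3, Highland 1 (sum 33, leaving 3 seats).
Remainders in descending order: North 0.8297, East 0.5256, Highland 0.4629, Central 0.4545, South 0.4169, Coastal 0.1693, West 0.1411.
The surplus seats go to North, East, Highland.
West receives 3.

3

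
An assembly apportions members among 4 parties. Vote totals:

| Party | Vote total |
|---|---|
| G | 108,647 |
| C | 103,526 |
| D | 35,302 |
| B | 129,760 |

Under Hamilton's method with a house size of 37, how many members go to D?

3

Standard divisor: 377235 ÷ 37 ≈ 10195.541.
Standard quotas: G 10.6563, C 10.1540, D 3.4625, B 12.7271.
Lower quotas: G 10, C 10, D 3, B 12 (sum 35, leaving 2 seats).
Remainders in descending order: B 0.7271, G 0.6563, D 0.4625, C 0.1540.
Largest remainders: B, G receive the extra seats.
D receives 3.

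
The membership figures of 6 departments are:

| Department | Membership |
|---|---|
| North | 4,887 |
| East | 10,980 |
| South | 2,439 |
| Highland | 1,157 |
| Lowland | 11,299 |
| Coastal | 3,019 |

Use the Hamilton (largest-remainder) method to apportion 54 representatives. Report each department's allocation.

North=8, East=17, South=4, Highland=2, Lowland=18, Coastal=5

Standard divisor: 33781 ÷ 54 ≈ 625.574.
Standard quotas: North 7.8120, East 17.5519, South 3.8988, Highland 1.8495, Lowland 18.0618, Coastal 4.8260.
Lower quotas: North 7, East 17, South 3, Highland 1, Lowland 18, Coastal 4 (sum 50, leaving 4 seats).
Remainders in descending order: South 0.8988, Highland 0.8495, Coastal 0.8260, North 0.8120, East 0.5519, Lowland 0.0618.
Largest remainders: South, Highland, Coastal, North receive the extra seats.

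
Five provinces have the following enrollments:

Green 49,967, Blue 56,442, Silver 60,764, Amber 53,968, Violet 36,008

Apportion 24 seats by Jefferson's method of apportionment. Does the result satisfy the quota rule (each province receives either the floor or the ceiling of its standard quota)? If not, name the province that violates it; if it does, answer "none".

Standard quotas: Green 4.663, Blue 5.268, Silver 5.671, Amber 5.037, Violet 3.361.
Jefferson allocation: Green 5, Blue 5, Silver 6, Amber 5, Violet 3.
Every allocation lies between the lower and upper quota.

none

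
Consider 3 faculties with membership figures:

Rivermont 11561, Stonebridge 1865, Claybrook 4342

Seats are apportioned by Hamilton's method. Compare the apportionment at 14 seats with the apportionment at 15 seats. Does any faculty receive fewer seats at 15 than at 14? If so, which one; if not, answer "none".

Stonebridge

At 14 seats: Rivermont 9, Stonebridge 2, Claybrook 3.
At 15 seats: Rivermont 10, Stonebridge 1, Claybrook 4.
Stonebridge drops from 2 to 1.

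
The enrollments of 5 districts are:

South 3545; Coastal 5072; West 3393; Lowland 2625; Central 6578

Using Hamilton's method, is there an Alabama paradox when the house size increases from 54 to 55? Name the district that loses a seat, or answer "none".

none

At 54 seats: South 9, Coastal 13, West 8, Lowland 7, Central 17.
At 55 seats: South 9, Coastal 13, West 9, Lowland 7, Central 17.
No district's allocation decreased.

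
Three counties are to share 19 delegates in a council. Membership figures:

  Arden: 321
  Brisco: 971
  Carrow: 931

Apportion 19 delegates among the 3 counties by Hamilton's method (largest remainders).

Total 2223; standard divisor 2223/19 = 117.
Standard quotas: Arden 2.744, Brisco 8.299, Carrow 7.957.
Lower quotas: Arden 2, Brisco 8, Carrow 7 (sum 17, leaving 2 seats).
Remainders in descending order: Carrow 0.957, Arden 0.744, Brisco 0.299.
The surplus seats go to Carrow, Arden.

Arden 3; Brisco 8; Carrow 8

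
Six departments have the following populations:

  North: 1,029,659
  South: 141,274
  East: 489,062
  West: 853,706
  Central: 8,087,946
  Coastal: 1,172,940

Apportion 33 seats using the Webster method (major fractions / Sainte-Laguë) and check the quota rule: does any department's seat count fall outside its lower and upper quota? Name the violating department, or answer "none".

Standard quotas: North 2.886, South 0.396, East 1.371, West 2.393, Central 22.668, Coastal 3.287.
Webster allocation: North 3, South 0, East 1, West 2, Central 24, Coastal 3.
Central has quota 22.668 (lower 22, upper 23) but receives 24 — outside the quota interval.

Central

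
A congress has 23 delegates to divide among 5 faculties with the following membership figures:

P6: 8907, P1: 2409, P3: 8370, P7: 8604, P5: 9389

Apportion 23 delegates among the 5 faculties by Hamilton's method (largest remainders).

Standard divisor: 37679 ÷ 23 ≈ 1638.217.
Standard quotas: P6 5.4370, P1 1.4705, P3 5.1092, P7 5.2521, P5 5.7312.
Lower quotas: P6 5, P1 1, P3 5, P7 5, P5 5 (sum 21, leaving 2 seats).
Remainders in descending order: P5 0.7312, P1 0.4705, P6 0.4370, P7 0.2521, P3 0.1092.
Largest remainders: P5, P1 receive the extra seats.

P6 5; P1 2; P3 5; P7 5; P5 6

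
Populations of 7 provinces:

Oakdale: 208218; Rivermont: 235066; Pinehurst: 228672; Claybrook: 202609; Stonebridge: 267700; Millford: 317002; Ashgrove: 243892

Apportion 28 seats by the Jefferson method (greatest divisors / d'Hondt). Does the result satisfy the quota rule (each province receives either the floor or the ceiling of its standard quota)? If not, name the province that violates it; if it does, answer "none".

Standard quotas: Oakdale 3.423, Rivermont 3.864, Pinehurst 3.759, Claybrook 3.331, Stonebridge 4.401, Millford 5.212, Ashgrove 4.010.
Jefferson allocation: Oakdale 3, Rivermont 4, Pinehurst 4, Claybrook 3, Stonebridge 5, Millford 5, Ashgrove 4.
Every allocation lies between the lower and upper quota.

none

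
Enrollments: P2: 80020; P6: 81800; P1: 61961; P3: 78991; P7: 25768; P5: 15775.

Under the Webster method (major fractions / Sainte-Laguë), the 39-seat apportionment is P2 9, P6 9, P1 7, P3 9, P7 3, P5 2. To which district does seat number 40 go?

P6

Priority for the next seat is population ÷ (current seats + 0.5).
Priorities: P2 8423.158, P6 8610.526, P1 8261.467, P3 8314.842, P7 7362.286, P5 6310.000.
Highest priority: P6.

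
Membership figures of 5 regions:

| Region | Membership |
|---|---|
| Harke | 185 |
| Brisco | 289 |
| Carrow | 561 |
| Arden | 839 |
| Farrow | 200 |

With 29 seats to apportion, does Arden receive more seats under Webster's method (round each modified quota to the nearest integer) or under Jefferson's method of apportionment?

Jefferson

Webster: Harke 3, Brisco 4, Carrow 8, Arden 11, Farrow 3.
Jefferson: Harke 2, Brisco 4, Carrow 8, Arden 12, Farrow 3.
Arden gets 11 under Webster and 12 under Jefferson.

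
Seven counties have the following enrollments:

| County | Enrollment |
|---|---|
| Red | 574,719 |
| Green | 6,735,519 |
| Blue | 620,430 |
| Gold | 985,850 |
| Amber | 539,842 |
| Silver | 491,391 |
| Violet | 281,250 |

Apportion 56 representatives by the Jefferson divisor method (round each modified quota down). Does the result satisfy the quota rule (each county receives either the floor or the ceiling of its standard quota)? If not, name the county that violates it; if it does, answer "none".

Standard quotas: Red 3.146, Green 36.874, Blue 3.397, Gold 5.397, Amber 2.955, Silver 2.690, Violet 1.540.
Jefferson allocation: Red 3, Green 39, Blue 3, Gold 5, Amber 3, Silver 2, Violet 1.
Green has quota 36.874 (lower 36, upper 37) but receives 39 — outside the quota interval.

Green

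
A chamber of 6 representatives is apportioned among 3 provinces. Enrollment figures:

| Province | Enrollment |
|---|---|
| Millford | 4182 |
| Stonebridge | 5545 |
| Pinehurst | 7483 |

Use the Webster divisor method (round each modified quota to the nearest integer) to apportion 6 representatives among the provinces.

Standard divisor 17210/6 ≈ 2868.333; standard quotas: Millford 1.458, Stonebridge 1.933, Pinehurst 2.609.
Rounding to the nearest integer gives Millford 1, Stonebridge 2, Pinehurst 3 — total 6, matching the house size, so no adjustment is needed.

Millford 1, Stonebridge 2, Pinehurst 3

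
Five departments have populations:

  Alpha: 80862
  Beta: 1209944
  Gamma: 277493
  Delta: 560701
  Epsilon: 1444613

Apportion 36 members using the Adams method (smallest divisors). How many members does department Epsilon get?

14

Standard divisor 3573613/36 ≈ 99267.028; standard quotas: Alpha 0.815, Beta 12.189, Gamma 2.795, Delta 5.648, Epsilon 14.553.
Rounding up gives 1, 13, 3, 6, 15 = 38 seats, so the divisor must be adjusted.
With modified divisor 106600: modified quotas Alpha 0.759, Beta 11.350, Gamma 2.603, Delta 5.260, Epsilon 13.552.
Rounding up: Alpha 1, Beta 12, Gamma 3, Delta 6, Epsilon 14 (total 36).
Epsilon receives 14.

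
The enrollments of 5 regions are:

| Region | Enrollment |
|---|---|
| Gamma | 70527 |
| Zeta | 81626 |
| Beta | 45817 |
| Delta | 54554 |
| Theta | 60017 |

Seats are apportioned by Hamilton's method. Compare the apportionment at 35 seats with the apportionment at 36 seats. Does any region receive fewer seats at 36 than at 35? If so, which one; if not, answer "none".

none

At 35 seats: Gamma 8, Zeta 9, Beta 5, Delta 6, Theta 7.
At 36 seats: Gamma 8, Zeta 10, Beta 5, Delta 6, Theta 7.
No region's allocation decreased.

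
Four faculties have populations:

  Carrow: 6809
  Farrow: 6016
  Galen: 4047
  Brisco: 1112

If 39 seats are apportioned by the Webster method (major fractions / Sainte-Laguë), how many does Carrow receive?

15

Standard divisor 17984/39 ≈ 461.128; standard quotas: Carrow 14.766, Farrow 13.046, Galen 8.776, Brisco 2.411.
Rounding to the nearest integer gives Carrow 15, Farrow 13, Galen 9, Brisco 2 — total 39, matching the house size, so no adjustment is needed.
Carrow receives 15.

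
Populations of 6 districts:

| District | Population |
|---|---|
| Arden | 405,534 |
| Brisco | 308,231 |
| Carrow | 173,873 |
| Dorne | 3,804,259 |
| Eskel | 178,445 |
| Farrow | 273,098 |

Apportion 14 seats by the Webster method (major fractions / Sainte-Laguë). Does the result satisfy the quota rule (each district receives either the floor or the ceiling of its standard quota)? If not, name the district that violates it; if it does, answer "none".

none

Standard quotas: Arden 1.104, Brisco 0.839, Carrow 0.473, Dorne 10.355, Eskel 0.486, Farrow 0.743.
Webster allocation: Arden 1, Brisco 1, Carrow 0, Dorne 11, Eskel 0, Farrow 1.
Every allocation lies between the lower and upper quota.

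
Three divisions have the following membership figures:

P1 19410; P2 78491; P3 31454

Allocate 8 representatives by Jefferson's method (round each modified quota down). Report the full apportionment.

P1 1, P2 5, P3 2

Standard divisor 129355/8 ≈ 16169.375; standard quotas: P1 1.200, P2 4.854, P3 1.945.
Rounding down gives 1, 4, 1 = 6 seats, so the divisor must be adjusted.
With modified divisor 14400: modified quotas P1 1.348, P2 5.451, P3 2.184.
Rounding down: P1 1, P2 5, P3 2 (total 8).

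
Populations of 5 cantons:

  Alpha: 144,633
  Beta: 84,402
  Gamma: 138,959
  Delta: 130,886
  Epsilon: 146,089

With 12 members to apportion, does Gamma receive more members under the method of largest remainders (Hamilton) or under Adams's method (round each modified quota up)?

Hamilton

Hamilton: Alpha 3, Beta 1, Gamma 3, Delta 2, Epsilon 3.
Adams: Alpha 3, Beta 2, Gamma 2, Delta 2, Epsilon 3.
Gamma gets 3 under Hamilton and 2 under Adams.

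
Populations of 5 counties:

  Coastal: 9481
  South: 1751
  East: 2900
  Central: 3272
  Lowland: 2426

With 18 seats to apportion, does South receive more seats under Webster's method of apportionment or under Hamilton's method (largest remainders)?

Webster

Webster: Coastal 8, South 2, East 3, Central 3, Lowland 2.
Hamilton: Coastal 9, South 1, East 3, Central 3, Lowland 2.
South gets 2 under Webster and 1 under Hamilton.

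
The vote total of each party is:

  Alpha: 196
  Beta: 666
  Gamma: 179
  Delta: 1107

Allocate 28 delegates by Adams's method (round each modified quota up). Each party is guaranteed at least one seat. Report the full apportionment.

Alpha=3, Beta=8, Gamma=3, Delta=14

Standard divisor 2148/28 ≈ 76.714; standard quotas: Alpha 2.555, Beta 8.682, Gamma 2.333, Delta 14.430.
Rounding up gives 3, 9, 3, 15 = 30 seats, so the divisor must be adjusted.
With modified divisor 84: modified quotas Alpha 2.333, Beta 7.929, Gamma 2.131, Delta 13.179.
Rounding up: Alpha 3, Beta 8, Gamma 3, Delta 14 (total 28).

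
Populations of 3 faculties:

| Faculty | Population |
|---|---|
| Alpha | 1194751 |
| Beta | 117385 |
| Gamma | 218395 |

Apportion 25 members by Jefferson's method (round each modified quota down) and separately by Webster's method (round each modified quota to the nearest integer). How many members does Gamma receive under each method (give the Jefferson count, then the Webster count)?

3 and 4

Jefferson: Alpha 20, Beta 2, Gamma 3.
Webster: Alpha 19, Beta 2, Gamma 4.
Gamma gets 3 under Jefferson and 4 under Webster.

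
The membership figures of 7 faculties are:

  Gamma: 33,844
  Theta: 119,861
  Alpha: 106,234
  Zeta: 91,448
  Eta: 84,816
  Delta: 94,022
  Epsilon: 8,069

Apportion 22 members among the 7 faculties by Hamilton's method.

Gamma 1, Theta 5, Alpha 4, Zeta 4, Eta 4, Delta 4, Epsilon 0

Standard divisor: 538294 ÷ 22 ≈ 24467.909.
Standard quotas: Gamma 1.3832, Theta 4.8987, Alpha 4.3418, Zeta 3.7375, Eta 3.4664, Delta 3.8427, Epsilon 0.3298.
Lower quotas: Gamma 1, Theta 4, Alpha 4, Zeta 3, Eta 3, Delta 3, Epsilon 0 (sum 18, leaving 4 seats).
Remainders in descending order: Theta 0.8987, Delta 0.8427, Zeta 0.7375, Eta 0.4664, Gamma 0.3832, Alpha 0.3418, Epsilon 0.3298.
Largest remainders: Theta, Delta, Zeta, Eta receive the extra seats.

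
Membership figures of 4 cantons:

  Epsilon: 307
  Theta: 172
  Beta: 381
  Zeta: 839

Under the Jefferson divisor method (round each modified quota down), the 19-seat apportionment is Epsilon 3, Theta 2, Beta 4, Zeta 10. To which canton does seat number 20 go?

Epsilon

Priority for the next seat is population ÷ (current seats + 1).
Priorities: Epsilon 76.750, Theta 57.333, Beta 76.200, Zeta 76.273.
Highest priority: Epsilon.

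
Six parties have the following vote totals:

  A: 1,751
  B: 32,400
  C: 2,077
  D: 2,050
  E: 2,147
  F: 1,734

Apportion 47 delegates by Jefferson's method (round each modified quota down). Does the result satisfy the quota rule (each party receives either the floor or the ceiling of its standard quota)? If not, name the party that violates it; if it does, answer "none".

Standard quotas: A 1.952, B 36.120, C 2.315, D 2.285, E 2.394, F 1.933.
Jefferson allocation: A 2, B 37, C 2, D 2, E 2, F 2.
Every allocation lies between the lower and upper quota.

none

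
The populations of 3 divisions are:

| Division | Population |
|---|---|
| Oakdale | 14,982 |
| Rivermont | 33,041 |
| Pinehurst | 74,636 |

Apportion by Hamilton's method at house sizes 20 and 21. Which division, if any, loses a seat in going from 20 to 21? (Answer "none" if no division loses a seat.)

At 20 seats: Oakdale 3, Rivermont 5, Pinehurst 12.
At 21 seats: Oakdale 2, Rivermont 6, Pinehurst 13.
Oakdale drops from 3 to 2.

Oakdale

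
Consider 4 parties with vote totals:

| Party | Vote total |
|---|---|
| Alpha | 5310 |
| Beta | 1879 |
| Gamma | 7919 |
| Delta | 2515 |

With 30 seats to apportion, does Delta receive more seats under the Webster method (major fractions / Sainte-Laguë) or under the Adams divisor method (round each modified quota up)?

Adams

Webster: Alpha 9, Beta 3, Gamma 14, Delta 4.
Adams: Alpha 9, Beta 3, Gamma 13, Delta 5.
Delta gets 4 under Webster and 5 under Adams.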